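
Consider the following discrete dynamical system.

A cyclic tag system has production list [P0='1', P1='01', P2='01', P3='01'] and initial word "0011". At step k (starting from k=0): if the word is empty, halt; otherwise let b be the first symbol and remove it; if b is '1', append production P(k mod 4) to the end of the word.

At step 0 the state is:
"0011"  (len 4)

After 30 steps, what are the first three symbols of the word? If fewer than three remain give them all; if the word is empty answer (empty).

010

step 0: "0011"  (len 4)
step 1: "011"  (len 3)
step 2: "11"  (len 2)
step 3: "101"  (len 3)
step 4: "0101"  (len 4)
step 5: "101"  (len 3)
step 6: "0101"  (len 4)
step 7: "101"  (len 3)
step 8: "0101"  (len 4)
step 9: "101"  (len 3)
step 10: "0101"  (len 4)
step 11: "101"  (len 3)
step 12: "0101"  (len 4)
step 13: "101"  (len 3)
step 14: "0101"  (len 4)
step 15: "101"  (len 3)
step 16: "0101"  (len 4)
step 17: "101"  (len 3)
step 18: "0101"  (len 4)
step 19: "101"  (len 3)
step 20: "0101"  (len 4)
step 21: "101"  (len 3)
step 22: "0101"  (len 4)
step 23: "101"  (len 3)
step 24: "0101"  (len 4)
step 25: "101"  (len 3)
step 26: "0101"  (len 4)
step 27: "101"  (len 3)
step 28: "0101"  (len 4)
step 29: "101"  (len 3)
step 30: "0101"  (len 4)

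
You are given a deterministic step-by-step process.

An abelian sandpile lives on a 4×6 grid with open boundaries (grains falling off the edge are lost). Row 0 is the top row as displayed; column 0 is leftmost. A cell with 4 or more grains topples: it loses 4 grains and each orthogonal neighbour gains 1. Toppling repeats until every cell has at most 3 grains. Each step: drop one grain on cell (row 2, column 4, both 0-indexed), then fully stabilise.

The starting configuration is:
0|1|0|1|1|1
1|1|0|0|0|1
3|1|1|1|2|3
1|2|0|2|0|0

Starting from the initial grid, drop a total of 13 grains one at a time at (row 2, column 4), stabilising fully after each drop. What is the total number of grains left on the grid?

gen 0: 0|1|0|1|1|1
1|1|0|0|0|1
3|1|1|1|2|3
1|2|0|2|0|0
gen 1: 0|1|0|1|1|1
1|1|0|0|0|1
3|1|1|1|3|3
1|2|0|2|0|0
gen 2: 0|1|0|1|1|1
1|1|0|0|1|2
3|1|1|2|1|0
1|2|0|2|1|1
gen 3: 0|1|0|1|1|1
1|1|0|0|1|2
3|1|1|2|2|0
1|2|0|2|1|1
gen 4: 0|1|0|1|1|1
1|1|0|0|1|2
3|1|1|2|3|0
1|2|0|2|1|1
gen 5: 0|1|0|1|1|1
1|1|0|0|2|2
3|1|1|3|0|1
1|2|0|2|2|1
gen 6: 0|1|0|1|1|1
1|1|0|0|2|2
3|1|1|3|1|1
1|2|0|2|2|1
gen 7: 0|1|0|1|1|1
1|1|0|0|2|2
3|1|1|3|2|1
1|2|0|2|2|1
gen 8: 0|1|0|1|1|1
1|1|0|0|2|2
3|1|1|3|3|1
1|2|0|2|2|1
gen 9: 0|1|0|1|1|1
1|1|0|1|3|2
3|1|2|0|1|2
1|2|0|3|3|1
gen 10: 0|1|0|1|1|1
1|1|0|1|3|2
3|1|2|0|2|2
1|2|0|3|3|1
gen 11: 0|1|0|1|1|1
1|1|0|1|3|2
3|1|2|0|3|2
1|2|0|3|3|1
gen 12: 0|1|0|1|2|1
1|1|0|2|0|3
3|1|2|2|2|3
1|2|1|0|1|2
gen 13: 0|1|0|1|2|1
1|1|0|2|0|3
3|1|2|2|3|3
1|2|1|0|1|2

33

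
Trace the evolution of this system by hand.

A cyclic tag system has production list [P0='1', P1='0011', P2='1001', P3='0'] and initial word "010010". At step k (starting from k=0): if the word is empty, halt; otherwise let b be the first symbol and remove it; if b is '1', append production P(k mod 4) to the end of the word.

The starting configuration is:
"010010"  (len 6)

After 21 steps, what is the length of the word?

7

step 0: "010010"  (len 6)
step 1: "10010"  (len 5)
step 2: "00100011"  (len 8)
step 3: "0100011"  (len 7)
step 4: "100011"  (len 6)
step 5: "000111"  (len 6)
step 6: "00111"  (len 5)
step 7: "0111"  (len 4)
step 8: "111"  (len 3)
step 9: "111"  (len 3)
step 10: "110011"  (len 6)
step 11: "100111001"  (len 9)
step 12: "001110010"  (len 9)
step 13: "01110010"  (len 8)
step 14: "1110010"  (len 7)
step 15: "1100101001"  (len 10)
step 16: "1001010010"  (len 10)
step 17: "0010100101"  (len 10)
step 18: "010100101"  (len 9)
step 19: "10100101"  (len 8)
step 20: "01001010"  (len 8)
step 21: "1001010"  (len 7)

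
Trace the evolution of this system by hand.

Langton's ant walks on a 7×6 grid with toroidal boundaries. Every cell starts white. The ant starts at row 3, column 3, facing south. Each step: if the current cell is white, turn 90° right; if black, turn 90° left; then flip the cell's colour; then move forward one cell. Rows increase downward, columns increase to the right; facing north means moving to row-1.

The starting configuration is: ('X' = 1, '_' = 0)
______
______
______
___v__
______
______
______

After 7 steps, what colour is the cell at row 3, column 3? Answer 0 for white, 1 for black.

0

step 0: ______
______
______
___v__
______
______
______
step 1: ______
______
______
__<X__
______
______
______
step 2: ______
______
__^___
__XX__
______
______
______
step 3: ______
______
__X>__
__XX__
______
______
______
step 4: ______
______
__XX__
__Xv__
______
______
______
step 5: ______
______
__XX__
__X_>_
______
______
______
step 6: ______
______
__XX__
__X_X_
____v_
______
______
step 7: ______
______
__XX__
__X_X_
___<X_
______
______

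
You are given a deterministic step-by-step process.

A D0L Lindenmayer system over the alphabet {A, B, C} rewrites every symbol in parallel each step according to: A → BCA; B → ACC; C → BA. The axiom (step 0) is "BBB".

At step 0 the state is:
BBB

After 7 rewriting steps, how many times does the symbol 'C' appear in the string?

step 0: BBB
step 1: ACCACCACC
step 2: BCABABABCABABABCABABA
step 3: ACCBABCAACCBCAACCBCAACCBABCAACCBCAACCBCAACCBABCAACCBCAACCBCA
step 4: BCABABAACCBCAACCBABCABCABABAACCBABCABCABABAACCBABCABCABABA…CCBABCABCABABAACCBCAACCBABCABCABABAACCBABCABCABABAACCBABCA  (len 153)
step 5: ACCBABCAACCBCAACCBCABCABABAACCBABCABCABABAACCBCAACCBABCAAC…ABAACCBCAACCBABCAACCBABCAACCBCAACCBCABCABABAACCBCAACCBABCA  (len 414)
step 6: BCABABAACCBCAACCBABCABCABABAACCBABCABCABABAACCBABCAACCBABC…CAACCBABCAACCBCAACCBCABCABABAACCBABCABCABABAACCBCAACCBABCA  (len 1086)
step 7: ACCBABCAACCBCAACCBCABCABABAACCBABCABCABABAACCBCAACCBABCAAC…CAACCBABCAACCBCAACCBCABCABABAACCBABCABCABABAACCBCAACCBABCA  (len 2895)

1032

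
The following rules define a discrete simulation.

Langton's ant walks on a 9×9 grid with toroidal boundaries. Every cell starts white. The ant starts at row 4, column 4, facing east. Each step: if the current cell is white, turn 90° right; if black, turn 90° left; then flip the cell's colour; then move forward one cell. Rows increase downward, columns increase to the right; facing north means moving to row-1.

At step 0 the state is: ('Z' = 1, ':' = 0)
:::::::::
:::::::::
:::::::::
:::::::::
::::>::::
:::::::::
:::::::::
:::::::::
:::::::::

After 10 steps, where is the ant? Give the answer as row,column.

3,3

step 0: :::::::::
:::::::::
:::::::::
:::::::::
::::>::::
:::::::::
:::::::::
:::::::::
:::::::::
step 1: :::::::::
:::::::::
:::::::::
:::::::::
::::Z::::
::::v::::
:::::::::
:::::::::
:::::::::
step 2: :::::::::
:::::::::
:::::::::
:::::::::
::::Z::::
:::<Z::::
:::::::::
:::::::::
:::::::::
step 3: :::::::::
:::::::::
:::::::::
:::::::::
:::^Z::::
:::ZZ::::
:::::::::
:::::::::
:::::::::
step 4: :::::::::
:::::::::
:::::::::
:::::::::
:::Z>::::
:::ZZ::::
:::::::::
:::::::::
:::::::::
step 5: :::::::::
:::::::::
:::::::::
::::^::::
:::Z:::::
:::ZZ::::
:::::::::
:::::::::
:::::::::
step 6: :::::::::
:::::::::
:::::::::
::::Z>:::
:::Z:::::
:::ZZ::::
:::::::::
:::::::::
:::::::::
step 7: :::::::::
:::::::::
:::::::::
::::ZZ:::
:::Z:v:::
:::ZZ::::
:::::::::
:::::::::
:::::::::
step 8: :::::::::
:::::::::
:::::::::
::::ZZ:::
:::Z<Z:::
:::ZZ::::
:::::::::
:::::::::
:::::::::
step 9: :::::::::
:::::::::
:::::::::
::::^Z:::
:::ZZZ:::
:::ZZ::::
:::::::::
:::::::::
:::::::::
step 10: :::::::::
:::::::::
:::::::::
:::<:Z:::
:::ZZZ:::
:::ZZ::::
:::::::::
:::::::::
:::::::::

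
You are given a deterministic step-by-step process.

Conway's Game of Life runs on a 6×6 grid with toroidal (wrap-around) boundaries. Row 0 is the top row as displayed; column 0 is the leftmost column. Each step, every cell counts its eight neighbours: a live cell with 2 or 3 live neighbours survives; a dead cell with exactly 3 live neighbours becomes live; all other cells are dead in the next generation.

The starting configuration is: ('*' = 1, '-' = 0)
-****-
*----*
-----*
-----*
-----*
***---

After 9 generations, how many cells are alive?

gen 0: -****-
*----*
-----*
-----*
-----*
***---
gen 1: ---**-
****-*
----**
*---**
-*---*
*---**
gen 2: ------
***---
--*---
------
-*----
*--*--
gen 3: *-*---
-**---
--*---
------
------
------
gen 4: --*---
--**--
-**---
------
------
------
gen 5: --**--
---*--
-***--
------
------
------
gen 6: --**--
-*--*-
--**--
--*---
------
------
gen 7: --**--
-*--*-
-***--
--**--
------
------
gen 8: --**--
-*--*-
-*--*-
-*-*--
------
------
gen 9: --**--
-*--*-
**-**-
--*---
------
------

9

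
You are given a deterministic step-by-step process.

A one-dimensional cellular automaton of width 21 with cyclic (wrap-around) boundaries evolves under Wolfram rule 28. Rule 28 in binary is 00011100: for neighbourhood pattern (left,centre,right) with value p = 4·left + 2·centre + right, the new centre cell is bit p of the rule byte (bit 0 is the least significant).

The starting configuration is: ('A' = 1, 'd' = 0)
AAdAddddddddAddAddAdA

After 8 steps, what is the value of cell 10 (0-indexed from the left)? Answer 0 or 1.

0

[0] AAdAddddddddAddAddAdA
[1] dddAAdddddddAAdAAdAdA
[2] AddAdAddddddAddAddAdA
[3] dAdAdAAdddddAAdAAdAdA
[4] dAdAdAdAddddAddAddAdA
[5] dAdAdAdAAdddAAdAAdAdA
[6] dAdAdAdAdAddAddAddAdA
[7] dAdAdAdAdAAdAAdAAdAdA
[8] dAdAdAdAdAddAddAddAdA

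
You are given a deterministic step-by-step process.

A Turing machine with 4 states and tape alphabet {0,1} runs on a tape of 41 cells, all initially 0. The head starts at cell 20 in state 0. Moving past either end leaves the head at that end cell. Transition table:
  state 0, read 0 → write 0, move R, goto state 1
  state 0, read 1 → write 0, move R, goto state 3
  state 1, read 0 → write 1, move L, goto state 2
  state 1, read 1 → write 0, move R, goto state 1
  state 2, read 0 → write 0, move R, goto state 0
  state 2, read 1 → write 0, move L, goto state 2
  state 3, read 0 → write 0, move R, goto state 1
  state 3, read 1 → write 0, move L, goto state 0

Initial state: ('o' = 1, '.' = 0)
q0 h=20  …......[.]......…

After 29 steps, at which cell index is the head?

0) q0 h=20  …......[.]......…
1) q1 h=21  …......[.]......…
2) q2 h=20  …......[.]o.....…
3) q0 h=21  …......[o]......…
4) q3 h=22  …......[.]......…
5) q1 h=23  …......[.]......…
6) q2 h=22  …......[.]o.....…
7) q0 h=23  …......[o]......…
8) q3 h=24  …......[.]......…
9) q1 h=25  …......[.]......…
10) q2 h=24  …......[.]o.....…
11) q0 h=25  …......[o]......…
12) q3 h=26  …......[.]......…
13) q1 h=27  …......[.]......…
14) q2 h=26  …......[.]o.....…
15) q0 h=27  …......[o]......…
16) q3 h=28  …......[.]......…
17) q1 h=29  …......[.]......…
18) q2 h=28  …......[.]o.....…
19) q0 h=29  …......[o]......…
20) q3 h=30  …......[.]......…
21) q1 h=31  …......[.]......…
22) q2 h=30  …......[.]o.....…
23) q0 h=31  …......[o]......…
24) q3 h=32  …......[.]......…
25) q1 h=33  …......[.]......…
26) q2 h=32  …......[.]o.....…
27) q0 h=33  …......[o]......…
28) q3 h=34  …......[.]......|
29) q1 h=35  …......[.].....|

35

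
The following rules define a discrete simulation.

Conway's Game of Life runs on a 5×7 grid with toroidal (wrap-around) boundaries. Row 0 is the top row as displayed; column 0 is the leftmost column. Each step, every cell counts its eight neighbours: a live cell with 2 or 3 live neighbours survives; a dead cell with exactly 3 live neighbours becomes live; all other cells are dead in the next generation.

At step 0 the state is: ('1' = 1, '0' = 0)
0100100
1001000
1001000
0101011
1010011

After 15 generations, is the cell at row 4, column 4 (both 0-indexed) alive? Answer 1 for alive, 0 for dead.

0

k=0  0100100
1001000
1001000
0101011
1010011
k=1  0111110
1111100
1101000
0101010
0011000
k=2  1000010
0000011
0000001
1101000
0000010
k=3  0000110
1000010
0000011
1000001
1100100
k=4  1100110
0000000
0000010
0100000
1100100
k=5  1100111
0000111
0000000
1100000
0010111
k=6  0100000
0000100
1000011
1100011
0011100
k=7  0010100
1000011
0100100
0111000
0011111
k=8  1110000
1101111
0101111
1100000
0000010
k=9  0011000
0000000
0001000
1110000
0010001
k=10  0011000
0011000
0110000
1111000
1000000
k=11  0111000
0000000
1000000
1001000
1000000
k=12  0110000
0110000
0000000
1100001
1001000
k=13  1001000
0110000
0010000
1100001
0000001
k=14  1110000
0111000
0010000
1100001
0100001
k=15  0001000
1001000
0001000
0110001
0000001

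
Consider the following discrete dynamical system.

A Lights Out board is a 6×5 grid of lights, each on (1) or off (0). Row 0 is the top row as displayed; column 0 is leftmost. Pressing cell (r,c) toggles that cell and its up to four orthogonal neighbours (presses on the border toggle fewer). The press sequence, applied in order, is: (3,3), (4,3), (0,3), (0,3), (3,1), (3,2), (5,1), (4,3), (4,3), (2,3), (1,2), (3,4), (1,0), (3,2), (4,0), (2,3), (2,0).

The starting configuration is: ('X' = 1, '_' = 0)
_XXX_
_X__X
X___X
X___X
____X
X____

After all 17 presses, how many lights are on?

k=0  _XXX_
_X__X
X___X
X___X
____X
X____
k=1  _XXX_
_X__X
X__XX
X_XX_
___XX
X____
k=2  _XXX_
_X__X
X__XX
X_X__
__X__
X__X_
k=3  _X__X
_X_XX
X__XX
X_X__
__X__
X__X_
k=4  _XXX_
_X__X
X__XX
X_X__
__X__
X__X_
k=5  _XXX_
_X__X
XX_XX
_X___
_XX__
X__X_
k=6  _XXX_
_X__X
XXXXX
__XX_
_X___
X__X_
k=7  _XXX_
_X__X
XXXXX
__XX_
_____
_XXX_
k=8  _XXX_
_X__X
XXXXX
__X__
__XXX
_XX__
k=9  _XXX_
_X__X
XXXXX
__XX_
_____
_XXX_
k=10  _XXX_
_X_XX
XX___
__X__
_____
_XXX_
k=11  _X_X_
__X_X
XXX__
__X__
_____
_XXX_
k=12  _X_X_
__X_X
XXX_X
__XXX
____X
_XXX_
k=13  XX_X_
XXX_X
_XX_X
__XXX
____X
_XXX_
k=14  XX_X_
XXX_X
_X__X
_X__X
__X_X
_XXX_
k=15  XX_X_
XXX_X
_X__X
XX__X
XXX_X
XXXX_
k=16  XX_X_
XXXXX
_XXX_
XX_XX
XXX_X
XXXX_
k=17  XX_X_
_XXXX
X_XX_
_X_XX
XXX_X
XXXX_

21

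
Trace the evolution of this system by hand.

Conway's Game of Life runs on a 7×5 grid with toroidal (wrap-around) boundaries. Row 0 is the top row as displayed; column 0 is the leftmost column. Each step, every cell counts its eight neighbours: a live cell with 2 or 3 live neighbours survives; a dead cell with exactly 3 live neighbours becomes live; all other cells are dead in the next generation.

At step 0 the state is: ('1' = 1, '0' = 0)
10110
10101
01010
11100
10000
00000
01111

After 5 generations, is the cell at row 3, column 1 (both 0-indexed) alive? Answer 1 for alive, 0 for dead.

0

k=0  10110
10101
01010
11100
10000
00000
01111
k=1  00000
10000
00010
10101
10000
11111
11001
k=2  01001
00000
11010
11011
00000
00110
00000
k=3  00000
01101
01010
01010
11000
00000
00110
k=4  01000
11110
01011
01001
11100
01100
00000
k=5  11000
00010
00000
00001
00010
10100
01100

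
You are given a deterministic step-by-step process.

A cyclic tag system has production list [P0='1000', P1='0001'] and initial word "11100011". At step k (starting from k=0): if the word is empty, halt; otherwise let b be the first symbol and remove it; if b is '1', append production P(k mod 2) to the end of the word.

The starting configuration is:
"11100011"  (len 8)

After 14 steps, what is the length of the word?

k=0  "11100011"  (len 8)
k=1  "11000111000"  (len 11)
k=2  "10001110000001"  (len 14)
k=3  "00011100000011000"  (len 17)
k=4  "0011100000011000"  (len 16)
k=5  "011100000011000"  (len 15)
k=6  "11100000011000"  (len 14)
k=7  "11000000110001000"  (len 17)
k=8  "10000001100010000001"  (len 20)
k=9  "00000011000100000011000"  (len 23)
k=10  "0000011000100000011000"  (len 22)
k=11  "000011000100000011000"  (len 21)
k=12  "00011000100000011000"  (len 20)
k=13  "0011000100000011000"  (len 19)
k=14  "011000100000011000"  (len 18)

18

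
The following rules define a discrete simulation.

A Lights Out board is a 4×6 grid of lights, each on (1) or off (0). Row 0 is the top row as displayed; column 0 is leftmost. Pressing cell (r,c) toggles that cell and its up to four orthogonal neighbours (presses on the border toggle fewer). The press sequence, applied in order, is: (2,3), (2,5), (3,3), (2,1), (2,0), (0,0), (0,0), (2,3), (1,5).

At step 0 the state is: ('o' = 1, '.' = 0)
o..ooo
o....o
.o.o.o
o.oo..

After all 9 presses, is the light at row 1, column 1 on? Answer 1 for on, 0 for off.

1

t=0: o..ooo
o....o
.o.o.o
o.oo..
t=1: o..ooo
o..o.o
.oo.oo
o.o...
t=2: o..ooo
o..o..
.oo...
o.o..o
t=3: o..ooo
o..o..
.ooo..
o..ooo
t=4: o..ooo
oo.o..
o..o..
oo.ooo
t=5: o..ooo
.o.o..
.o.o..
.o.ooo
t=6: .o.ooo
oo.o..
.o.o..
.o.ooo
t=7: o..ooo
.o.o..
.o.o..
.o.ooo
t=8: o..ooo
.o....
.oo.o.
.o..oo
t=9: o..oo.
.o..oo
.oo.oo
.o..oo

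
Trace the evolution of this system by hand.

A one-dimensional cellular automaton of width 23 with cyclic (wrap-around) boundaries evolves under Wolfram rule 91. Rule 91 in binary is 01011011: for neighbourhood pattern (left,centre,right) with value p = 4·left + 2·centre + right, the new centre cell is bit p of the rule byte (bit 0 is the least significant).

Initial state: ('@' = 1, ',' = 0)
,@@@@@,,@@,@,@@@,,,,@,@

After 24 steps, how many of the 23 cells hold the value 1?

[0] ,@@@@@,,@@,@,@@@,,,,@,@
[1] ,@,,,@@@@@,,,@,@@@@@,,,
[2] @,@@@@,,,@@@@,,@,,,@@@@
[3] @,@,,@@@@@,,@@@,@@@@,,,
[4] ,,,@@@,,,@@@@,@,@,,@@@@
[5] @@@@,@@@@@,,@,,,,@@@,,@
[6] ,,,@,@,,,@@@,@@@@@,@@@@
[7] @@@,,,@@@@,@,@,,,@,@,,@
[8] ,,@@@@@,,@,,,,@@@,,,@@@
[9] @@@,,,@@@,@@@@@,@@@@@,@
[10] ,,@@@@@,@,@,,,@,@,,,@,@
[11] @@@,,,@,,,,@@@,,,@@@,,,
[12] @,@@@@,@@@@@,@@@@@,@@@@
[13] @,@,,@,@,,,@,@,,,@,@,,,
[14] ,,,@@,,,@@@,,,@@@,,,@@@
[15] @@@@@@@@@,@@@@@,@@@@@,@
[16] ,,,,,,,,@,@,,,@,@,,,@,@
[17] @@@@@@@@,,,@@@,,,@@@,,,
[18] @,,,,,,@@@@@,@@@@@,@@@@
[19] @@@@@@@@,,,@,@,,,@,@,,,
[20] @,,,,,,@@@@,,,@@@,,,@@@
[21] @@@@@@@@,,@@@@@,@@@@@,,
[22] @,,,,,,@@@@,,,@,@,,,@@@
[23] @@@@@@@@,,@@@@,,,@@@@,,
[24] @,,,,,,@@@@,,@@@@@,,@@@

13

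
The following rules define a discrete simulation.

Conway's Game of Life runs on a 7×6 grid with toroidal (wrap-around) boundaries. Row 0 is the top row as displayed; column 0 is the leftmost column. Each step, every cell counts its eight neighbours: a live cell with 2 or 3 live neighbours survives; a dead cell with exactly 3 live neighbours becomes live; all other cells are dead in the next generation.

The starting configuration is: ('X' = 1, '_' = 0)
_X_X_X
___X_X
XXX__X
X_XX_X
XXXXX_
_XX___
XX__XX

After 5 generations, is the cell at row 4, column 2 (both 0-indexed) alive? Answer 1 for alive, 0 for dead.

gen 0: _X_X_X
___X_X
XXX__X
X_XX_X
XXXXX_
_XX___
XX__XX
gen 1: _X_X__
___X_X
______
______
____X_
______
___XXX
gen 2: X__X_X
__X_X_
______
______
______
___X_X
__XXX_
gen 3: _X___X
___XXX
______
______
______
__XX__
X_X___
gen 4: _XXX_X
X___XX
____X_
______
______
_XXX__
X_XX__
gen 5: ______
XXX___
____X_
______
__X___
_X_X__
X_____

1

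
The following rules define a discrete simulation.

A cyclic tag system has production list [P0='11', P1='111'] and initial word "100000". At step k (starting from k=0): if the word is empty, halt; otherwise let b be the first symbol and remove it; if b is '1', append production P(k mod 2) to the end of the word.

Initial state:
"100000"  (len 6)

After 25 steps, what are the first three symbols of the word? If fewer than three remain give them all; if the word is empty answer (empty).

111

[0] "100000"  (len 6)
[1] "0000011"  (len 7)
[2] "000011"  (len 6)
[3] "00011"  (len 5)
[4] "0011"  (len 4)
[5] "011"  (len 3)
[6] "11"  (len 2)
[7] "111"  (len 3)
[8] "11111"  (len 5)
[9] "111111"  (len 6)
[10] "11111111"  (len 8)
[11] "111111111"  (len 9)
[12] "11111111111"  (len 11)
[13] "111111111111"  (len 12)
[14] "11111111111111"  (len 14)
[15] "111111111111111"  (len 15)
[16] "11111111111111111"  (len 17)
[17] "111111111111111111"  (len 18)
[18] "11111111111111111111"  (len 20)
[19] "111111111111111111111"  (len 21)
[20] "11111111111111111111111"  (len 23)
[21] "111111111111111111111111"  (len 24)
[22] "11111111111111111111111111"  (len 26)
[23] "111111111111111111111111111"  (len 27)
[24] "11111111111111111111111111111"  (len 29)
[25] "111111111111111111111111111111"  (len 30)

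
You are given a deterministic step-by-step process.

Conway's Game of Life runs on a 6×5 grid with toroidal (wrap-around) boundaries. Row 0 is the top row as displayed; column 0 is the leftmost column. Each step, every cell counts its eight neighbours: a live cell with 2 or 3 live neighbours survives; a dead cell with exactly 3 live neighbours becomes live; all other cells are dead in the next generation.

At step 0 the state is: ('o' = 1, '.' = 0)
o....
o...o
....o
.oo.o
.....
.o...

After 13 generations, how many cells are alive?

4

gen 0: o....
o...o
....o
.oo.o
.....
.o...
gen 1: oo..o
o...o
.o..o
o..o.
ooo..
.....
gen 2: .o..o
...o.
.o.o.
...o.
ooo.o
..o.o
gen 3: o.o.o
o..oo
...oo
...o.
ooo.o
..o.o
gen 4: ..o..
.oo..
o.o..
.o...
ooo.o
..o..
gen 5: ..oo.
..oo.
o.o..
...oo
o.oo.
o.o..
gen 6: ....o
....o
.oo..
o....
o.o..
.....
gen 7: .....
o..o.
oo...
o.o..
.o...
.....
gen 8: .....
oo..o
o.o..
o.o..
.o...
.....
gen 9: o....
oo..o
..oo.
o.o..
.o...
.....
gen 10: oo..o
ooooo
..oo.
..oo.
.o...
.....
gen 11: .....
.....
o....
.o.o.
..o..
.o...
gen 12: .....
.....
.....
.oo..
.oo..
.....
gen 13: .....
.....
.....
.oo..
.oo..
.....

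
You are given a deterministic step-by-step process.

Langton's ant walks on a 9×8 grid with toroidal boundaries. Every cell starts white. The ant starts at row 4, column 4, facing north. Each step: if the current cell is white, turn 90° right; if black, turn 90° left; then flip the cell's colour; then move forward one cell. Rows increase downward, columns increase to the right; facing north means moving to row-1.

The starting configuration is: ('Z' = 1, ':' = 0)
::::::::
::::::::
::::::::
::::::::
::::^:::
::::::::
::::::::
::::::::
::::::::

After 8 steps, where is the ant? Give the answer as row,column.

step 0: ::::::::
::::::::
::::::::
::::::::
::::^:::
::::::::
::::::::
::::::::
::::::::
step 1: ::::::::
::::::::
::::::::
::::::::
::::Z>::
::::::::
::::::::
::::::::
::::::::
step 2: ::::::::
::::::::
::::::::
::::::::
::::ZZ::
:::::v::
::::::::
::::::::
::::::::
step 3: ::::::::
::::::::
::::::::
::::::::
::::ZZ::
::::<Z::
::::::::
::::::::
::::::::
step 4: ::::::::
::::::::
::::::::
::::::::
::::^Z::
::::ZZ::
::::::::
::::::::
::::::::
step 5: ::::::::
::::::::
::::::::
::::::::
:::<:Z::
::::ZZ::
::::::::
::::::::
::::::::
step 6: ::::::::
::::::::
::::::::
:::^::::
:::Z:Z::
::::ZZ::
::::::::
::::::::
::::::::
step 7: ::::::::
::::::::
::::::::
:::Z>:::
:::Z:Z::
::::ZZ::
::::::::
::::::::
::::::::
step 8: ::::::::
::::::::
::::::::
:::ZZ:::
:::ZvZ::
::::ZZ::
::::::::
::::::::
::::::::

4,4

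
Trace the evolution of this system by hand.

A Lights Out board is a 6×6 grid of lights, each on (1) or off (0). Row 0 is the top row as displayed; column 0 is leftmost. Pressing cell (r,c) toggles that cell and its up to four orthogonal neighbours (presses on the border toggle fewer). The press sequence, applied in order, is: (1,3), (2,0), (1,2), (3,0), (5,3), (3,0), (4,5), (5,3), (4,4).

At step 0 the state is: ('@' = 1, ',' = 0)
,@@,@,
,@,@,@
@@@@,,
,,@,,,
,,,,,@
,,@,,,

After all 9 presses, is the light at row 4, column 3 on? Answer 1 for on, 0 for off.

1

gen 0: ,@@,@,
,@,@,@
@@@@,,
,,@,,,
,,,,,@
,,@,,,
gen 1: ,@@@@,
,@@,@@
@@@,,,
,,@,,,
,,,,,@
,,@,,,
gen 2: ,@@@@,
@@@,@@
,,@,,,
@,@,,,
,,,,,@
,,@,,,
gen 3: ,@,@@,
@,,@@@
,,,,,,
@,@,,,
,,,,,@
,,@,,,
gen 4: ,@,@@,
@,,@@@
@,,,,,
,@@,,,
@,,,,@
,,@,,,
gen 5: ,@,@@,
@,,@@@
@,,,,,
,@@,,,
@,,@,@
,,,@@,
gen 6: ,@,@@,
@,,@@@
,,,,,,
@,@,,,
,,,@,@
,,,@@,
gen 7: ,@,@@,
@,,@@@
,,,,,,
@,@,,@
,,,@@,
,,,@@@
gen 8: ,@,@@,
@,,@@@
,,,,,,
@,@,,@
,,,,@,
,,@,,@
gen 9: ,@,@@,
@,,@@@
,,,,,,
@,@,@@
,,,@,@
,,@,@@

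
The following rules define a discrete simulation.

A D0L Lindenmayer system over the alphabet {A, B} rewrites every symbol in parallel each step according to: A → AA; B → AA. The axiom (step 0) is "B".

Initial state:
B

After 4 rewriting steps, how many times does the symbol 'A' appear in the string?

k=0  B
k=1  AA
k=2  AAAA
k=3  AAAAAAAA
k=4  AAAAAAAAAAAAAAAA

16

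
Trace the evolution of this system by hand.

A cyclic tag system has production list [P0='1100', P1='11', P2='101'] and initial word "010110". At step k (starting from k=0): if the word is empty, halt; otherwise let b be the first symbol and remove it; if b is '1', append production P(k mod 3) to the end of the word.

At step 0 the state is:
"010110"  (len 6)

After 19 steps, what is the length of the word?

25

0) "010110"  (len 6)
1) "10110"  (len 5)
2) "011011"  (len 6)
3) "11011"  (len 5)
4) "10111100"  (len 8)
5) "011110011"  (len 9)
6) "11110011"  (len 8)
7) "11100111100"  (len 11)
8) "110011110011"  (len 12)
9) "10011110011101"  (len 14)
10) "00111100111011100"  (len 17)
11) "0111100111011100"  (len 16)
12) "111100111011100"  (len 15)
13) "111001110111001100"  (len 18)
14) "1100111011100110011"  (len 19)
15) "100111011100110011101"  (len 21)
16) "001110111001100111011100"  (len 24)
17) "01110111001100111011100"  (len 23)
18) "1110111001100111011100"  (len 22)
19) "1101110011001110111001100"  (len 25)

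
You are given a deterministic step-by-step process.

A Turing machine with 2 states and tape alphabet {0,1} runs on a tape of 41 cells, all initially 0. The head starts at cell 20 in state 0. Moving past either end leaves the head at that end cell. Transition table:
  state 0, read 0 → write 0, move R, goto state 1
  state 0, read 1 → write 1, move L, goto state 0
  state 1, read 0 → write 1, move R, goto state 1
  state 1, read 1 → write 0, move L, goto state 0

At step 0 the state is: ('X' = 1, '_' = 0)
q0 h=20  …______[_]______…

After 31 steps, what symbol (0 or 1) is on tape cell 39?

t=0: q0 h=20  …______[_]______…
t=1: q1 h=21  …______[_]______…
t=2: q1 h=22  …_____X[_]______…
t=3: q1 h=23  …____XX[_]______…
t=4: q1 h=24  …___XXX[_]______…
t=5: q1 h=25  …__XXXX[_]______…
t=6: q1 h=26  …_XXXXX[_]______…
t=7: q1 h=27  …XXXXXX[_]______…
t=8: q1 h=28  …XXXXXX[_]______…
t=9: q1 h=29  …XXXXXX[_]______…
t=10: q1 h=30  …XXXXXX[_]______…
t=11: q1 h=31  …XXXXXX[_]______…
t=12: q1 h=32  …XXXXXX[_]______…
t=13: q1 h=33  …XXXXXX[_]______…
t=14: q1 h=34  …XXXXXX[_]______|
t=15: q1 h=35  …XXXXXX[_]_____|
t=16: q1 h=36  …XXXXXX[_]____|
t=17: q1 h=37  …XXXXXX[_]___|
t=18: q1 h=38  …XXXXXX[_]__|
t=19: q1 h=39  …XXXXXX[_]_|
t=20: q1 h=40  …XXXXXX[_]|
t=21: q1 h=40  …XXXXXX[X]|
t=22: q0 h=39  …XXXXXX[X]_|
t=23: q0 h=38  …XXXXXX[X]X_|
t=24: q0 h=37  …XXXXXX[X]XX_|
t=25: q0 h=36  …XXXXXX[X]XXX_|
t=26: q0 h=35  …XXXXXX[X]XXXX_|
t=27: q0 h=34  …XXXXXX[X]XXXXX_|
t=28: q0 h=33  …XXXXXX[X]XXXXXX…
t=29: q0 h=32  …XXXXXX[X]XXXXXX…
t=30: q0 h=31  …XXXXXX[X]XXXXXX…
t=31: q0 h=30  …XXXXXX[X]XXXXXX…

1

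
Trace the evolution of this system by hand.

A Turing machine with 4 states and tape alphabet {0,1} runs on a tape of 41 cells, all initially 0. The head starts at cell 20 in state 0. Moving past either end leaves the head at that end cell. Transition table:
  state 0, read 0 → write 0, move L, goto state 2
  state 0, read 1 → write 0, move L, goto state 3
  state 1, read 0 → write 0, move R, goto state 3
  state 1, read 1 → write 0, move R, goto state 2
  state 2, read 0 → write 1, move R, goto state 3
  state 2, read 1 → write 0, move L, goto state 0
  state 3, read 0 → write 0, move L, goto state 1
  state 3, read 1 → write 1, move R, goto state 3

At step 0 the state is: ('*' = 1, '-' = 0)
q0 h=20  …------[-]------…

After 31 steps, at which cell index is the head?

29

step 0: q0 h=20  …------[-]------…
step 1: q2 h=19  …------[-]------…
step 2: q3 h=20  …-----*[-]------…
step 3: q1 h=19  …------[*]------…
step 4: q2 h=20  …------[-]------…
step 5: q3 h=21  …-----*[-]------…
step 6: q1 h=20  …------[*]------…
step 7: q2 h=21  …------[-]------…
step 8: q3 h=22  …-----*[-]------…
step 9: q1 h=21  …------[*]------…
step 10: q2 h=22  …------[-]------…
step 11: q3 h=23  …-----*[-]------…
step 12: q1 h=22  …------[*]------…
step 13: q2 h=23  …------[-]------…
step 14: q3 h=24  …-----*[-]------…
step 15: q1 h=23  …------[*]------…
step 16: q2 h=24  …------[-]------…
step 17: q3 h=25  …-----*[-]------…
step 18: q1 h=24  …------[*]------…
step 19: q2 h=25  …------[-]------…
step 20: q3 h=26  …-----*[-]------…
step 21: q1 h=25  …------[*]------…
step 22: q2 h=26  …------[-]------…
step 23: q3 h=27  …-----*[-]------…
step 24: q1 h=26  …------[*]------…
step 25: q2 h=27  …------[-]------…
step 26: q3 h=28  …-----*[-]------…
step 27: q1 h=27  …------[*]------…
step 28: q2 h=28  …------[-]------…
step 29: q3 h=29  …-----*[-]------…
step 30: q1 h=28  …------[*]------…
step 31: q2 h=29  …------[-]------…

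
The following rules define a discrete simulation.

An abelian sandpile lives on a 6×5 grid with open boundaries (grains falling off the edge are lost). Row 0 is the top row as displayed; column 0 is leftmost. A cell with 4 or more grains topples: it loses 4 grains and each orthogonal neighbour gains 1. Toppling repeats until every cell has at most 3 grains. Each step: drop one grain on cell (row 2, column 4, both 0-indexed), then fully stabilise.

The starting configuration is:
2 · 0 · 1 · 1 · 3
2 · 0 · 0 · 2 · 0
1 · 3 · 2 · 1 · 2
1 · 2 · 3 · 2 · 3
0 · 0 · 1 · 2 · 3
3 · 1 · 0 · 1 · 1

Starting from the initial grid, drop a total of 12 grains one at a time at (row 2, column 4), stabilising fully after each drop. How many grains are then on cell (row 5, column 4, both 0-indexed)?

step 0: 2 · 0 · 1 · 1 · 3
2 · 0 · 0 · 2 · 0
1 · 3 · 2 · 1 · 2
1 · 2 · 3 · 2 · 3
0 · 0 · 1 · 2 · 3
3 · 1 · 0 · 1 · 1
step 1: 2 · 0 · 1 · 1 · 3
2 · 0 · 0 · 2 · 0
1 · 3 · 2 · 1 · 3
1 · 2 · 3 · 2 · 3
0 · 0 · 1 · 2 · 3
3 · 1 · 0 · 1 · 1
step 2: 2 · 0 · 1 · 1 · 3
2 · 0 · 0 · 2 · 1
1 · 3 · 2 · 2 · 1
1 · 2 · 3 · 3 · 1
0 · 0 · 1 · 3 · 0
3 · 1 · 0 · 1 · 2
step 3: 2 · 0 · 1 · 1 · 3
2 · 0 · 0 · 2 · 1
1 · 3 · 2 · 2 · 2
1 · 2 · 3 · 3 · 1
0 · 0 · 1 · 3 · 0
3 · 1 · 0 · 1 · 2
step 4: 2 · 0 · 1 · 1 · 3
2 · 0 · 0 · 2 · 1
1 · 3 · 2 · 2 · 3
1 · 2 · 3 · 3 · 1
0 · 0 · 1 · 3 · 0
3 · 1 · 0 · 1 · 2
step 5: 2 · 0 · 1 · 1 · 3
2 · 0 · 0 · 2 · 2
1 · 3 · 2 · 3 · 0
1 · 2 · 3 · 3 · 2
0 · 0 · 1 · 3 · 0
3 · 1 · 0 · 1 · 2
step 6: 2 · 0 · 1 · 1 · 3
2 · 0 · 0 · 2 · 2
1 · 3 · 2 · 3 · 1
1 · 2 · 3 · 3 · 2
0 · 0 · 1 · 3 · 0
3 · 1 · 0 · 1 · 2
step 7: 2 · 0 · 1 · 1 · 3
2 · 0 · 0 · 2 · 2
1 · 3 · 2 · 3 · 2
1 · 2 · 3 · 3 · 2
0 · 0 · 1 · 3 · 0
3 · 1 · 0 · 1 · 2
step 8: 2 · 0 · 1 · 1 · 3
2 · 0 · 0 · 2 · 2
1 · 3 · 2 · 3 · 3
1 · 2 · 3 · 3 · 2
0 · 0 · 1 · 3 · 0
3 · 1 · 0 · 1 · 2
step 9: 2 · 0 · 1 · 1 · 3
2 · 1 · 1 · 3 · 3
2 · 1 · 1 · 2 · 2
2 · 0 · 2 · 3 · 0
0 · 1 · 3 · 0 · 2
3 · 1 · 0 · 2 · 2
step 10: 2 · 0 · 1 · 1 · 3
2 · 1 · 1 · 3 · 3
2 · 1 · 1 · 2 · 3
2 · 0 · 2 · 3 · 0
0 · 1 · 3 · 0 · 2
3 · 1 · 0 · 2 · 2
step 11: 2 · 0 · 1 · 3 · 0
2 · 1 · 2 · 1 · 2
2 · 1 · 2 · 1 · 2
2 · 0 · 3 · 0 · 2
0 · 1 · 3 · 1 · 2
3 · 1 · 0 · 2 · 2
step 12: 2 · 0 · 1 · 3 · 0
2 · 1 · 2 · 1 · 2
2 · 1 · 2 · 1 · 3
2 · 0 · 3 · 0 · 2
0 · 1 · 3 · 1 · 2
3 · 1 · 0 · 2 · 2

2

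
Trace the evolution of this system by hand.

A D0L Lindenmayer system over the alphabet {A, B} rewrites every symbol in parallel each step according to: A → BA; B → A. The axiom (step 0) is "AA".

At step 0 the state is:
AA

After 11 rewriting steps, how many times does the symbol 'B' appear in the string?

178

gen 0: AA
gen 1: BABA
gen 2: ABAABA
gen 3: BAABABAABA
gen 4: ABABAABAABABAABA
gen 5: BAABAABABAABABAABAABABAABA
gen 6: ABABAABABAABAABABAABAABABAABABAABAABABAABA
gen 7: BAABAABABAABAABABAABABAABAABABAABABAABAABABAABAABABAABABAABAABABAABA
gen 8: ABABAABABAABAABABAABABAABAABABAABAABABAABABAABAABABAABAABABAABABAABAABABAABABAABAABABAABAABABAABABAABAABABAABA
gen 9: BAABAABABAABAABABAABABAABAABABAABAABABAABABAABAABABAABABAA…ABAABABAABABAABAABABAABABAABAABABAABAABABAABABAABAABABAABA  (len 178)
gen 10: ABABAABABAABAABABAABABAABAABABAABAABABAABABAABAABABAABABAA…ABAABABAABABAABAABABAABABAABAABABAABAABABAABABAABAABABAABA  (len 288)
gen 11: BAABAABABAABAABABAABABAABAABABAABAABABAABABAABAABABAABABAA…ABAABABAABABAABAABABAABABAABAABABAABAABABAABABAABAABABAABA  (len 466)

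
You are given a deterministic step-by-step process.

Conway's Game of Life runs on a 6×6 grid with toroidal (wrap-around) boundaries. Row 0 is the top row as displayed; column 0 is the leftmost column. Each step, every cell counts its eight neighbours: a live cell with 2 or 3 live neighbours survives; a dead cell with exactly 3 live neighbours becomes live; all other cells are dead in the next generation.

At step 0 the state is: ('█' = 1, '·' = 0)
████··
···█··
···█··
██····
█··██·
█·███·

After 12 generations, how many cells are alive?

10

[0] ████··
···█··
···█··
██····
█··██·
█·███·
[1] █····█
·█·██·
··█···
██████
█···█·
█·····
[2] ██··██
██████
······
█·█·█·
··█·█·
██····
[3] ······
··██··
······
·█···█
█·█···
··███·
[4] ····█·
······
··█···
██····
█·█·██
·███··
[5] ··██··
······
·█····
█·██··
····██
███···
[6] ··██··
··█···
·██···
██████
····██
███·██
[7] █···██
······
····██
······
······
███···
[8] █····█
█·····
······
······
·█····
██····
[9] ·····█
█····█
······
······
██····
·█···█
[10] ····██
█····█
······
······
██····
·█···█
[11] ····█·
█···██
······
······
██····
·█··██
[12] ···█··
····██
·····█
······
██···█
·█··██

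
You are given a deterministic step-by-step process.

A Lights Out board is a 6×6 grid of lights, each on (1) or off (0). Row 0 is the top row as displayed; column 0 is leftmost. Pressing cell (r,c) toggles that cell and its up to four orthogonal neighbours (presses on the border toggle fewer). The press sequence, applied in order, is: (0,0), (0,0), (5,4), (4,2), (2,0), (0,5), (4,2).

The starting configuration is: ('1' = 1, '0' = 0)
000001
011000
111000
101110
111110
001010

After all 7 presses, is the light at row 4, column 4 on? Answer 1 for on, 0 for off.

0

step 0: 000001
011000
111000
101110
111110
001010
step 1: 110001
111000
111000
101110
111110
001010
step 2: 000001
011000
111000
101110
111110
001010
step 3: 000001
011000
111000
101110
111100
001101
step 4: 000001
011000
111000
100110
100000
000101
step 5: 000001
111000
001000
000110
100000
000101
step 6: 000010
111001
001000
000110
100000
000101
step 7: 000010
111001
001000
001110
111100
001101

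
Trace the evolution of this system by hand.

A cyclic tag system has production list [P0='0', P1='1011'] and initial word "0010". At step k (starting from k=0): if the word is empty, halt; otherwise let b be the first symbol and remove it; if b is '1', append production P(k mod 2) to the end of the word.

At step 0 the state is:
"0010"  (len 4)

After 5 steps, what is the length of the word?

step 0: "0010"  (len 4)
step 1: "010"  (len 3)
step 2: "10"  (len 2)
step 3: "00"  (len 2)
step 4: "0"  (len 1)
step 5: (halted — word empty)

0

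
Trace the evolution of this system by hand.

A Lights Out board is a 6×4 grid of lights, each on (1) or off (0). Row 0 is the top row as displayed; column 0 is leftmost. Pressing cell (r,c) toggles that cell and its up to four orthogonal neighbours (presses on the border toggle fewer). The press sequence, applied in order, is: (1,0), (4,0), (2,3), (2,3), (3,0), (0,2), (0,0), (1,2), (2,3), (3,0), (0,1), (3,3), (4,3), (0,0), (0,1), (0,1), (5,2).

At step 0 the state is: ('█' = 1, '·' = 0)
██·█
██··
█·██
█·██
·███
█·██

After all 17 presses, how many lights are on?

[0] ██·█
██··
█·██
█·██
·███
█·██
[1] ·█·█
····
··██
█·██
·███
█·██
[2] ·█·█
····
··██
··██
█·██
··██
[3] ·█·█
···█
····
··█·
█·██
··██
[4] ·█·█
····
··██
··██
█·██
··██
[5] ·█·█
····
█·██
████
··██
··██
[6] ··█·
··█·
█·██
████
··██
··██
[7] ███·
█·█·
█·██
████
··██
··██
[8] ██··
██·█
█··█
████
··██
··██
[9] ██··
██··
█·█·
███·
··██
··██
[10] ██··
██··
··█·
··█·
█·██
··██
[11] ··█·
█···
··█·
··█·
█·██
··██
[12] ··█·
█···
··██
···█
█·█·
··██
[13] ··█·
█···
··██
····
█··█
··█·
[14] ███·
····
··██
····
█··█
··█·
[15] ····
·█··
··██
····
█··█
··█·
[16] ███·
····
··██
····
█··█
··█·
[17] ███·
····
··██
····
█·██
·█·█

10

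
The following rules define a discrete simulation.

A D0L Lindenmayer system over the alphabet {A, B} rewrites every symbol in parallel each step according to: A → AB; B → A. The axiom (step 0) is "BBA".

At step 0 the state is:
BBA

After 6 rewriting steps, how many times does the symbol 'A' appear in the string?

[0] BBA
[1] AAAB
[2] ABABABA
[3] ABAABAABAAB
[4] ABAABABAABABAABABA
[5] ABAABABAABAABABAABAABABAABAAB
[6] ABAABABAABAABABAABABAABAABABAABABAABAABABAABABA

29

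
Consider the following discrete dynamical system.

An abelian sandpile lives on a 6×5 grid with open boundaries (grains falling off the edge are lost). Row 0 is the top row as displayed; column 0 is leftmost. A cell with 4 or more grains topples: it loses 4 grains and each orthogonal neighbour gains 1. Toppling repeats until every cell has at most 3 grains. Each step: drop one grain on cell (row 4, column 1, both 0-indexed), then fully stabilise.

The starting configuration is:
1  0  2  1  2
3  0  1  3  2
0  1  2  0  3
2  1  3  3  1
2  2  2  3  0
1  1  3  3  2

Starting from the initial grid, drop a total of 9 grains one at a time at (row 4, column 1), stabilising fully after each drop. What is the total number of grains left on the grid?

54

0) 1  0  2  1  2
3  0  1  3  2
0  1  2  0  3
2  1  3  3  1
2  2  2  3  0
1  1  3  3  2
1) 1  0  2  1  2
3  0  1  3  2
0  1  2  0  3
2  1  3  3  1
2  3  2  3  0
1  1  3  3  2
2) 1  0  2  1  2
3  0  1  3  2
0  1  2  0  3
2  2  3  3  1
3  0  3  3  0
1  2  3  3  2
3) 1  0  2  1  2
3  0  1  3  2
0  1  2  0  3
2  2  3  3  1
3  1  3  3  0
1  2  3  3  2
4) 1  0  2  1  2
3  0  1  3  2
0  1  2  0  3
2  2  3  3  1
3  2  3  3  0
1  2  3  3  2
5) 1  0  2  1  2
3  0  1  3  2
0  1  2  0  3
2  2  3  3  1
3  3  3  3  0
1  2  3  3  2
6) 1  0  2  1  2
3  0  1  3  2
1  2  3  1  3
0  2  3  1  2
2  1  0  3  1
3  1  3  1  3
7) 1  0  2  1  2
3  0  1  3  2
1  2  3  1  3
0  2  3  1  2
2  2  0  3  1
3  1  3  1  3
8) 1  0  2  1  2
3  0  1  3  2
1  2  3  1  3
0  2  3  1  2
2  3  0  3  1
3  1  3  1  3
9) 1  0  2  1  2
3  0  1  3  2
1  2  3  1  3
0  3  3  1  2
3  0  1  3  1
3  2  3  1  3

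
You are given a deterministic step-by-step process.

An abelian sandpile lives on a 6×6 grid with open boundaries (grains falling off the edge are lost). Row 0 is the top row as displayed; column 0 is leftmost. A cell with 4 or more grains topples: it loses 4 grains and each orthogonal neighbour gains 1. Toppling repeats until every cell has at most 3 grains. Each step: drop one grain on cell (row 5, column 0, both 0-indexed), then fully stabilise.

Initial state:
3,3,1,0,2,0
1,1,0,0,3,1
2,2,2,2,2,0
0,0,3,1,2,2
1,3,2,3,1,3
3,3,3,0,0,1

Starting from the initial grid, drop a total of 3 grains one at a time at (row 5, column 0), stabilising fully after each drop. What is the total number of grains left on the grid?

k=0  3,3,1,0,2,0
1,1,0,0,3,1
2,2,2,2,2,0
0,0,3,1,2,2
1,3,2,3,1,3
3,3,3,0,0,1
k=1  3,3,1,0,2,0
1,1,0,0,3,1
2,2,3,2,2,0
0,2,0,3,2,2
3,1,2,0,2,3
1,2,1,2,0,1
k=2  3,3,1,0,2,0
1,1,0,0,3,1
2,2,3,2,2,0
0,2,0,3,2,2
3,1,2,0,2,3
2,2,1,2,0,1
k=3  3,3,1,0,2,0
1,1,0,0,3,1
2,2,3,2,2,0
0,2,0,3,2,2
3,1,2,0,2,3
3,2,1,2,0,1

55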